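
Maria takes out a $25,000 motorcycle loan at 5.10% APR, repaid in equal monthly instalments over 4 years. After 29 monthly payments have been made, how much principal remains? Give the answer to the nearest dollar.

$10,508

With monthly rate i = 5.1%/12 = 0.0042500, the balance after k of n payments is P · [(1+i)^n − (1+i)^k] / [(1+i)^n − 1].
(1+0.0042500)^48 = 1.22576817 and (1+0.0042500)^29 = 1.13087179, so the balance is 25,000 × (1.22576817 − 1.13087179) / (1.22576817 − 1) = $10,508.17.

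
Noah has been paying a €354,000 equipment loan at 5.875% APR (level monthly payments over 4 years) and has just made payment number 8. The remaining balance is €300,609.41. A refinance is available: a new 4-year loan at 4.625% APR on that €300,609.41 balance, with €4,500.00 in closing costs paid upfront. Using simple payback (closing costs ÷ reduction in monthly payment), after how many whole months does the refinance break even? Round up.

Current payment = 354,000 × 5.875%/12 / (1 − (1+0.0048958)^−48) = €8,293.43.
Refinanced payment = 300,609.41 × 0.0038542 / (1 − (1+0.0038542)^−48) = €6,871.87.
Monthly savings = €8,293.43 − €6,871.87 = €1,421.56.
Break-even = €4,500.00 / €1,421.56 = 3.17 → 4 months.

4 months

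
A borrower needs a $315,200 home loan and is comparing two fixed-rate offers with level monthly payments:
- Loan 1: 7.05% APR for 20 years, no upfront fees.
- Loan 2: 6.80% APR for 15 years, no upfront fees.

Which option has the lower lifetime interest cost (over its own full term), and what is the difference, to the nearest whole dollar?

Loan 1: at 7.05% the monthly rate is 0.0058750, so the payment is 315,200 × 0.0058750 / (1 − 1.0058750^−240) = $2,453.21.
Total interest on Loan 1 = 240 × $2,453.21 − $315,200 = $273,570.40.
Loan 2: at 6.80% the monthly rate is 0.0056667, so the payment is 315,200 × 0.0056667 / (1 − 1.0056667^−180) = $2,797.98.
Total interest on Loan 2 = 180 × $2,797.98 − $315,200 = $188,436.40.
Loan 2 is lower by $85,134.00.

Loan 2 by $85,134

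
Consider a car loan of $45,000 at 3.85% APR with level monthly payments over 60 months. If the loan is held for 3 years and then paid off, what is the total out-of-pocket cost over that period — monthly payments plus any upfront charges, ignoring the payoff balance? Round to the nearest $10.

$29,730

At 3.85% the monthly rate is 0.0032083, so the payment is 45,000 × 0.0032083 / (1 − 1.0032083^−60) = $825.70.
Total outlay = 36 × $825.70 = $29,725.20.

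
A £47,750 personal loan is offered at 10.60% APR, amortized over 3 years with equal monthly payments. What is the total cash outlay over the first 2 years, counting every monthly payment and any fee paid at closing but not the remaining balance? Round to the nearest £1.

£37,302

At 10.60% the monthly rate is 0.0088333, so the payment is 47,750 × 0.0088333 / (1 − 1.0088333^−36) = £1,554.24.
Total outlay = 24 × £1,554.24 = £37,301.76.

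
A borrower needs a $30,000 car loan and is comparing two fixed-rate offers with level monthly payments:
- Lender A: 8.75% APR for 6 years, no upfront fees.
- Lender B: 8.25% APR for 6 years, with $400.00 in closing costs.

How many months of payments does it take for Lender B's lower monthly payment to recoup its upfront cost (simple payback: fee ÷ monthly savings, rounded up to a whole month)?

55 months

Lender A: monthly rate = 8.75%/12 = 0.0072917; payment = 30,000 × 0.0072917 / (1 − (1+0.0072917)^−72) = $537.05.
Lender B: monthly rate = 8.25%/12 = 0.0068750; payment = 30,000 × 0.0068750 / (1 − (1+0.0068750)^−72) = $529.67.
Monthly savings = $537.05 − $529.67 = $7.38.
Break-even = $400.00 / $7.38 = 54.20 → 55 months.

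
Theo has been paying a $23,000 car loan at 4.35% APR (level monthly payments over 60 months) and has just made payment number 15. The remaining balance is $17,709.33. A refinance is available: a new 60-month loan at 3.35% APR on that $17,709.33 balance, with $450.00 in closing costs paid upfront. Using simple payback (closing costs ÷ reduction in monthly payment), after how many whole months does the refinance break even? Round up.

5 months

Current payment = 23,000 × 4.35%/12 / (1 − (1+0.0036250)^−60) = $427.22.
Refinanced payment = 17,709.33 × 0.0027917 / (1 − (1+0.0027917)^−60) = $320.98.
Monthly savings = $427.22 − $320.98 = $106.24.
Break-even = $450.00 / $106.24 = 4.24 → 5 months.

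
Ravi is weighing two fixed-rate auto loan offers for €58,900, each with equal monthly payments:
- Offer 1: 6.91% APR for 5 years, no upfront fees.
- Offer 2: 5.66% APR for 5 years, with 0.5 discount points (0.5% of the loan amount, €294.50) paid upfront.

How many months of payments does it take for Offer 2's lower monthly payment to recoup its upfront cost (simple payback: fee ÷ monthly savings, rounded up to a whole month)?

9 months

Offer 1: at 6.91% the monthly rate is 0.0057583, so the payment is 58,900 × 0.0057583 / (1 − 1.0057583^−60) = €1,163.79.
Offer 2: monthly rate = 5.66%/12 = 0.0047167; payment = 58,900 × 0.0047167 / (1 − (1+0.0047167)^−60) = €1,129.41.
Monthly savings = €1,163.79 − €1,129.41 = €34.38.
Break-even = €294.50 / €34.38 = 8.57 → 9 months.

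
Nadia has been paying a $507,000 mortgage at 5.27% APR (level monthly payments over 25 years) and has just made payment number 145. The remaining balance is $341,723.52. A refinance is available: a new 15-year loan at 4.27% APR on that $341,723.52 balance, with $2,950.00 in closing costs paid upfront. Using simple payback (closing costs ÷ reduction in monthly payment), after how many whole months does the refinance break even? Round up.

7 months

Current payment = 507,000 × 5.27%/12 / (1 − (1+0.0043917)^−300) = $3,044.17.
Refinanced payment = 341,723.52 × 0.0035583 / (1 − (1+0.0035583)^−180) = $2,574.17.
Monthly savings = $3,044.17 − $2,574.17 = $470.00.
Break-even = $2,950.00 / $470.00 = 6.28 → 7 months.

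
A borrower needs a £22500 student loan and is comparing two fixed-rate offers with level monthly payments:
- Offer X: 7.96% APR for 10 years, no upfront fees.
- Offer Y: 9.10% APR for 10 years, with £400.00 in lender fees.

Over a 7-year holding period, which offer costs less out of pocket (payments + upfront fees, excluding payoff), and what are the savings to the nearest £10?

Offer X: at 7.96% the monthly rate is 0.0066333, so the payment is 22,500 × 0.0066333 / (1 − 1.0066333^−120) = £272.51.
Offer Y: monthly rate = 9.1%/12 = 0.0075833; payment = 22,500 × 0.0075833 / (1 − (1+0.0075833)^−120) = £286.24.
Over 84 months: Offer X costs 84 × £272.51 = £22,890.84; Offer Y costs 84 × £286.24 + £400.00 = £24,444.16.
Offer X is cheaper by £24,444.16 − £22,890.84 = £1,553.32.

Offer X by £1,550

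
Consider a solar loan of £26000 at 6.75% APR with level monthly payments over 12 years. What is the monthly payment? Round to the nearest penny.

At 6.75% the monthly rate is 0.0056250, so the payment is 26,000 × 0.0056250 / (1 − 1.0056250^−144) = £263.93.

£263.93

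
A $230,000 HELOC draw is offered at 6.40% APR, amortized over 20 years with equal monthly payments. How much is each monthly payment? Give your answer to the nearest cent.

$1,701.30

At 6.40% the monthly rate is 0.0053333, so the payment is 230,000 × 0.0053333 / (1 − 1.0053333^−240) = $1,701.30.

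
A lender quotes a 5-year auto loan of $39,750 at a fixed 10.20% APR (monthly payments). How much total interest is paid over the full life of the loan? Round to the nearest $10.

Monthly rate = 10.2%/12 = 0.0085000; payment = 39,750 × 0.0085000 / (1 − (1+0.0085000)^−60) = $848.49.
Total paid = 60 × $848.49 = $50,909.40; interest = $50,909.40 − $39,750 = $11,159.40.

$11,160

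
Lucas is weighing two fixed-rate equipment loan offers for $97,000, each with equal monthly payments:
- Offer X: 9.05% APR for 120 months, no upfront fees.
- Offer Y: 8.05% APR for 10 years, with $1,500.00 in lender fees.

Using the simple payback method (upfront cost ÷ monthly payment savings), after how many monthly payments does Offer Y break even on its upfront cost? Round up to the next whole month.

29 months

Offer X: monthly rate = 9.05%/12 = 0.0075417; payment = 97,000 × 0.0075417 / (1 − (1+0.0075417)^−120) = $1,231.38.
Offer Y: at 8.05% the monthly rate is 0.0067083, so the payment is 97,000 × 0.0067083 / (1 − 1.0067083^−120) = $1,179.44.
Monthly savings = $1,231.38 − $1,179.44 = $51.94.
Break-even = $1,500.00 / $51.94 = 28.88 → 29 months.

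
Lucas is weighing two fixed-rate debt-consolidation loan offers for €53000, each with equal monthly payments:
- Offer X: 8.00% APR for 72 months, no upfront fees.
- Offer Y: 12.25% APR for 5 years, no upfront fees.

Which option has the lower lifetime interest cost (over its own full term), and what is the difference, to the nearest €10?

Offer X by €4,230

Offer X: monthly rate = 8%/12 = 0.0066667; payment = 53,000 × 0.0066667 / (1 − (1+0.0066667)^−72) = €929.26.
Total interest on Offer X = 72 × €929.26 − €53,000 = €13,906.72.
Offer Y: at 12.25% the monthly rate is 0.0102083, so the payment is 53,000 × 0.0102083 / (1 − 1.0102083^−60) = €1,185.66.
Total interest on Offer Y = 60 × €1,185.66 − €53,000 = €18,139.60.
Offer X is lower by €4,232.88.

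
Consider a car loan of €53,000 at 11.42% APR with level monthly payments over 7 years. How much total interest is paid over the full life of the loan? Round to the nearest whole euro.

€24,216

Monthly rate = 11.42%/12 = 0.0095167; payment = 53,000 × 0.0095167 / (1 − (1+0.0095167)^−84) = €919.24.
Total paid = 84 × €919.24 = €77,216.16; interest = €77,216.16 − €53,000 = €24,216.16.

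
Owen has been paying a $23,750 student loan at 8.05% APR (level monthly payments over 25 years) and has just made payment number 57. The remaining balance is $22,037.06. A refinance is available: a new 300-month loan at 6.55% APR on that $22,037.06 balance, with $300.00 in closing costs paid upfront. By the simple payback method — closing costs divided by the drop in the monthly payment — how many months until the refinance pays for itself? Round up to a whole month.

9 months

Current payment = 23,750 × 8.05%/12 / (1 − (1+0.0067083)^−300) = $184.09.
Refinanced payment = 22,037.06 × 0.0054583 / (1 − (1+0.0054583)^−300) = $149.49.
Monthly savings = $184.09 − $149.49 = $34.60.
Break-even = $300.00 / $34.60 = 8.67 → 9 months.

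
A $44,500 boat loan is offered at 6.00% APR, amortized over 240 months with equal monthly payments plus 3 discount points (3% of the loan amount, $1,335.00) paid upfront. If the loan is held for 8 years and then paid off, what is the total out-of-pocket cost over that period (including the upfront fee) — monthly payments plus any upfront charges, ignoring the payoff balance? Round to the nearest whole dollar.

Monthly rate = 6%/12 = 0.0050000; payment = 44,500 × 0.0050000 / (1 − (1+0.0050000)^−240) = $318.81.
Total outlay = 96 × $318.81 + $1,335.00 = $31,940.76.

$31,941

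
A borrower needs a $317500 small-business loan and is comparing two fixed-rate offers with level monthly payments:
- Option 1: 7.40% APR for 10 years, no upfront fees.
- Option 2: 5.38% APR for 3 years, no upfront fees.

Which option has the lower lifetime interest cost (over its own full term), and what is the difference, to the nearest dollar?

Option 1: monthly rate = 7.4%/12 = 0.0061667; payment = 317,500 × 0.0061667 / (1 − (1+0.0061667)^−120) = $3,752.23.
Total interest on Option 1 = 120 × $3,752.23 − $317,500 = $132,767.60.
Option 2: at 5.38% the monthly rate is 0.0044833, so the payment is 317,500 × 0.0044833 / (1 − 1.0044833^−36) = $9,570.02.
Total interest on Option 2 = 36 × $9,570.02 − $317,500 = $27,020.72.
Option 2 is lower by $105,746.88.

Option 2 by $105,747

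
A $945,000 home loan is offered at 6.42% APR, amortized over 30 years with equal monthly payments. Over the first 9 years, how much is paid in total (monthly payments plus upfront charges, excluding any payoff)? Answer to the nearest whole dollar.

At 6.42% the monthly rate is 0.0053500, so the payment is 945,000 × 0.0053500 / (1 − 1.0053500^−360) = $5,923.41.
Total outlay = 108 × $5,923.41 = $639,728.28.

$639,728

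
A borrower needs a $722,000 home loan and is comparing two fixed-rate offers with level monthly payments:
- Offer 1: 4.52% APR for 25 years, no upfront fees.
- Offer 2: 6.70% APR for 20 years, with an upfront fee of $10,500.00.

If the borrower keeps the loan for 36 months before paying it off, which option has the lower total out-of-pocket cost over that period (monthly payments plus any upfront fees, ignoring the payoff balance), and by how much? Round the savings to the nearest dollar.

Offer 1: at 4.52% the monthly rate is 0.0037667, so the payment is 722,000 × 0.0037667 / (1 − 1.0037667^−300) = $4,021.31.
Offer 2: monthly rate = 6.7%/12 = 0.0055833; payment = 722,000 × 0.0055833 / (1 − (1+0.0055833)^−240) = $5,468.39.
Over 36 months: Offer 1 costs 36 × $4,021.31 = $144,767.16; Offer 2 costs 36 × $5,468.39 + $10,500.00 = $207,362.04.
Offer 1 is cheaper by $207,362.04 − $144,767.16 = $62,594.88.

Offer 1 by $62,595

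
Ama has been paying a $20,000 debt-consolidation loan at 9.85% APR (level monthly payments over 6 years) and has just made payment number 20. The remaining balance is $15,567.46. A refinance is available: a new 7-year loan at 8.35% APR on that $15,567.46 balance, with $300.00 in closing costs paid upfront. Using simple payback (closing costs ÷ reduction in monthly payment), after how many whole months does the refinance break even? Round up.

3 months

Current payment = 20,000 × 9.85%/12 / (1 − (1+0.0082083)^−72) = $369.01.
Refinanced payment = 15,567.46 × 0.0069583 / (1 − (1+0.0069583)^−84) = $245.36.
Monthly savings = $369.01 − $245.36 = $123.65.
Break-even = $300.00 / $123.65 = 2.43 → 3 months.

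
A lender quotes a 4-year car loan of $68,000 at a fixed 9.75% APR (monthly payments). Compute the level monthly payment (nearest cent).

Monthly rate = 9.75%/12 = 0.0081250; payment = 68,000 × 0.0081250 / (1 − (1+0.0081250)^−48) = $1,716.50.

$1,716.50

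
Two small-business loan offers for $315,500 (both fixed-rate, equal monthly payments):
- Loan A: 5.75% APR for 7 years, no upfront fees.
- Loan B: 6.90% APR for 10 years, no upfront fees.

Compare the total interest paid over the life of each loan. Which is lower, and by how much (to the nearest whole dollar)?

Loan A by $53,650

Loan A: at 5.75% the monthly rate is 0.0047917, so the payment is 315,500 × 0.0047917 / (1 − 1.0047917^−84) = $4,571.28.
Total interest on Loan A = 84 × $4,571.28 − $315,500 = $68,487.52.
Loan B: at 6.90% the monthly rate is 0.0057500, so the payment is 315,500 × 0.0057500 / (1 − 1.0057500^−120) = $3,646.98.
Total interest on Loan B = 120 × $3,646.98 − $315,500 = $122,137.60.
Loan A is lower by $53,650.08.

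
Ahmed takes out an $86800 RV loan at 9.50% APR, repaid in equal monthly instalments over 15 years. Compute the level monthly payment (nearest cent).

$906.39

Monthly rate = 9.5%/12 = 0.0079167; payment = 86,800 × 0.0079167 / (1 − (1+0.0079167)^−180) = $906.39.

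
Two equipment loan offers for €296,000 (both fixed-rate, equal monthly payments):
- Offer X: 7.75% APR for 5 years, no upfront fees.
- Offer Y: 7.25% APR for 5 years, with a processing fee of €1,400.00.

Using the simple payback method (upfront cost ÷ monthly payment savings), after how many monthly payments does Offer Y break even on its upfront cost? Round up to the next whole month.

20 months

Offer X: monthly rate = 7.75%/12 = 0.0064583; payment = 296,000 × 0.0064583 / (1 − (1+0.0064583)^−60) = €5,966.46.
Offer Y: at 7.25% the monthly rate is 0.0060417, so the payment is 296,000 × 0.0060417 / (1 − 1.0060417^−60) = €5,896.13.
Monthly savings = €5,966.46 − €5,896.13 = €70.33.
Break-even = €1,400.00 / €70.33 = 19.91 → 20 months.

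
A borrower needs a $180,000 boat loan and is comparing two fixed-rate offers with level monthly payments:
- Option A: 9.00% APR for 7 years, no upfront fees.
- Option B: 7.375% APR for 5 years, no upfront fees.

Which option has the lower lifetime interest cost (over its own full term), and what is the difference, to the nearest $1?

Option A: at 9.00% the monthly rate is 0.0075000, so the payment is 180,000 × 0.0075000 / (1 − 1.0075000^−84) = $2,896.03.
Total interest on Option A = 84 × $2,896.03 − $180,000 = $63,266.52.
Option B: at 7.375% the monthly rate is 0.0061458, so the payment is 180,000 × 0.0061458 / (1 − 1.0061458^−60) = $3,596.15.
Total interest on Option B = 60 × $3,596.15 − $180,000 = $35,769.00.
Option B is lower by $27,497.52.

Option B by $27,498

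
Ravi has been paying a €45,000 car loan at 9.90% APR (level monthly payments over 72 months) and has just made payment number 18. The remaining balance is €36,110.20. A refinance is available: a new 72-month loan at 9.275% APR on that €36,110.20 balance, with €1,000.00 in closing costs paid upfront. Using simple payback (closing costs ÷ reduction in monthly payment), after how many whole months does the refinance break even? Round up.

Current payment = 45,000 × 9.9%/12 / (1 − (1+0.0082500)^−72) = €831.40.
Refinanced payment = 36,110.20 × 0.0077292 / (1 − (1+0.0077292)^−72) = €655.85.
Monthly savings = €831.40 − €655.85 = €175.55.
Break-even = €1,000.00 / €175.55 = 5.70 → 6 months.

6 months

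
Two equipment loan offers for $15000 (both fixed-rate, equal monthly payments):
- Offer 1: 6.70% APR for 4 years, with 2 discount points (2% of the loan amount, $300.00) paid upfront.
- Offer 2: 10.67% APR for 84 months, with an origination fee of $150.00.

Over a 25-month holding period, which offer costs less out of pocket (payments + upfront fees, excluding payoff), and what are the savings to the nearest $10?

Offer 1: monthly rate = 6.7%/12 = 0.0055833; payment = 15,000 × 0.0055833 / (1 − (1+0.0055833)^−48) = $357.11.
Offer 2: at 10.67% the monthly rate is 0.0088917, so the payment is 15,000 × 0.0088917 / (1 − 1.0088917^−84) = $254.24.
Over 25 months: Offer 1 costs 25 × $357.11 + $300.00 = $9,227.75; Offer 2 costs 25 × $254.24 + $150.00 = $6,506.00.
Offer 2 is cheaper by $9,227.75 − $6,506.00 = $2,721.75.

Offer 2 by $2,720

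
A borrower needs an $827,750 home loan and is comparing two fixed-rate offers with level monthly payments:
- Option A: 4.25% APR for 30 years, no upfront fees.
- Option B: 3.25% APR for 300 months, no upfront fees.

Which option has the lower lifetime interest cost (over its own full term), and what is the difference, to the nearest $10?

Option A: at 4.25% the monthly rate is 0.0035417, so the payment is 827,750 × 0.0035417 / (1 − 1.0035417^−360) = $4,072.03.
Total interest on Option A = 360 × $4,072.03 − $827,750 = $638,180.80.
Option B: monthly rate = 3.25%/12 = 0.0027083; payment = 827,750 × 0.0027083 / (1 − (1+0.0027083)^−300) = $4,033.76.
Total interest on Option B = 300 × $4,033.76 − $827,750 = $382,378.00.
Option B is lower by $255,802.80.

Option B by $255,800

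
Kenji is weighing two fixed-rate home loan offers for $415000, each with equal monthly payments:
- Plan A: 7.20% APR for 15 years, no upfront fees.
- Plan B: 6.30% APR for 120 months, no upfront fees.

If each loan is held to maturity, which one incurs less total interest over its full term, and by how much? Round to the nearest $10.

Plan A: monthly rate = 7.2%/12 = 0.0060000; payment = 415,000 × 0.0060000 / (1 − (1+0.0060000)^−180) = $3,776.69.
Total interest on Plan A = 180 × $3,776.69 − $415,000 = $264,804.20.
Plan B: monthly rate = 6.3%/12 = 0.0052500; payment = 415,000 × 0.0052500 / (1 − (1+0.0052500)^−120) = $4,670.12.
Total interest on Plan B = 120 × $4,670.12 − $415,000 = $145,414.40.
Plan B is lower by $119,389.80.

Plan B by $119,390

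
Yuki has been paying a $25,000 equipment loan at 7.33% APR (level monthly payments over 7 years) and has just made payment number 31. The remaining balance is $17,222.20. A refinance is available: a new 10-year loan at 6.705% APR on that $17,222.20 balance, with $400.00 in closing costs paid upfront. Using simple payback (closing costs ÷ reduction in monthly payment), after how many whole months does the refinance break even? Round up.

Current payment = 25,000 × 7.33%/12 / (1 − (1+0.0061083)^−84) = $381.36.
Refinanced payment = 17,222.20 × 0.0055875 / (1 − (1+0.0055875)^−120) = $197.36.
Monthly savings = $381.36 − $197.36 = $184.00.
Break-even = $400.00 / $184.00 = 2.17 → 3 months.

3 months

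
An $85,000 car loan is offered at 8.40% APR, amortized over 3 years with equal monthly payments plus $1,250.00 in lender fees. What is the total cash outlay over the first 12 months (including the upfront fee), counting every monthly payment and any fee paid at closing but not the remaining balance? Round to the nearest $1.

At 8.40% the monthly rate is 0.0070000, so the payment is 85,000 × 0.0070000 / (1 − 1.0070000^−36) = $2,679.30.
Total outlay = 12 × $2,679.30 + $1,250.00 = $33,401.60.

$33,402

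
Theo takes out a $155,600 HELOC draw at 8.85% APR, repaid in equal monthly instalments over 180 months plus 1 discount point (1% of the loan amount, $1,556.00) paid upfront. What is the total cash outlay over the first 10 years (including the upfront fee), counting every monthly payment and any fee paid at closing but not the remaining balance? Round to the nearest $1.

$189,277

Monthly rate = 8.85%/12 = 0.0073750; payment = 155,600 × 0.0073750 / (1 − (1+0.0073750)^−180) = $1,564.34.
Total outlay = 120 × $1,564.34 + $1,556.00 = $189,276.80.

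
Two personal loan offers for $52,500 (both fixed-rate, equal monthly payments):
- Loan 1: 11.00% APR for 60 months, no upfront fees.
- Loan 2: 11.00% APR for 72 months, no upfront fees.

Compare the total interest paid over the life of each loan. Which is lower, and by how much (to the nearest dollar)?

Loan 1 by $3,460

Loan 1: at 11.00% the monthly rate is 0.0091667, so the payment is 52,500 × 0.0091667 / (1 − 1.0091667^−60) = $1,141.48.
Total interest on Loan 1 = 60 × $1,141.48 − $52,500 = $15,988.80.
Loan 2: monthly rate = 11%/12 = 0.0091667; payment = 52,500 × 0.0091667 / (1 − (1+0.0091667)^−72) = $999.29.
Total interest on Loan 2 = 72 × $999.29 − $52,500 = $19,448.88.
Loan 1 is lower by $3,460.08.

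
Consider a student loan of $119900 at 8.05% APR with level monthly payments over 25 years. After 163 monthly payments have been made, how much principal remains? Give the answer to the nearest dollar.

$83,107

With monthly rate i = 8.05%/12 = 0.0067083, the balance after k of n payments is P · [(1+i)^n − (1+i)^k] / [(1+i)^n − 1].
(1+0.0067083)^300 = 7.43188685 and (1+0.0067083)^163 = 2.97370013, so the balance is 119,900 × (7.43188685 − 2.97370013) / (7.43188685 − 1) = $83,107.27.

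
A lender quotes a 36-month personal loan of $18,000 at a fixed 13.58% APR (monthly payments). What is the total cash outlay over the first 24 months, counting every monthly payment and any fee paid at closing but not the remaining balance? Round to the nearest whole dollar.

$14,677

Monthly rate = 13.58%/12 = 0.0113167; payment = 18,000 × 0.0113167 / (1 − (1+0.0113167)^−36) = $611.53.
Total outlay = 24 × $611.53 = $14,676.72.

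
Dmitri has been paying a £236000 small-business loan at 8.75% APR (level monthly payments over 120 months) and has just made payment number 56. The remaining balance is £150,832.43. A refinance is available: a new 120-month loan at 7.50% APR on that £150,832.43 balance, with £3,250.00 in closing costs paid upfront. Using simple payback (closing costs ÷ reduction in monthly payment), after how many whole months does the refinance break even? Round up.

Current payment = 236,000 × 8.75%/12 / (1 − (1+0.0072917)^−120) = £2,957.71.
Refinanced payment = 150,832.43 × 0.0062500 / (1 − (1+0.0062500)^−120) = £1,790.41.
Monthly savings = £2,957.71 − £1,790.41 = £1,167.30.
Break-even = £3,250.00 / £1,167.30 = 2.78 → 3 months.

3 months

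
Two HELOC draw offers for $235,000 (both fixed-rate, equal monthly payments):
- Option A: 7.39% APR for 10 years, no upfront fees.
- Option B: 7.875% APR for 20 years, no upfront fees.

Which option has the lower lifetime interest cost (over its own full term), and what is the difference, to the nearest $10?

Option A by $134,250

Option A: monthly rate = 7.39%/12 = 0.0061583; payment = 235,000 × 0.0061583 / (1 − (1+0.0061583)^−120) = $2,776.02.
Total interest on Option A = 120 × $2,776.02 − $235,000 = $98,122.40.
Option B: monthly rate = 7.875%/12 = 0.0065625; payment = 235,000 × 0.0065625 / (1 − (1+0.0065625)^−240) = $1,947.39.
Total interest on Option B = 240 × $1,947.39 − $235,000 = $232,373.60.
Option A is lower by $134,251.20.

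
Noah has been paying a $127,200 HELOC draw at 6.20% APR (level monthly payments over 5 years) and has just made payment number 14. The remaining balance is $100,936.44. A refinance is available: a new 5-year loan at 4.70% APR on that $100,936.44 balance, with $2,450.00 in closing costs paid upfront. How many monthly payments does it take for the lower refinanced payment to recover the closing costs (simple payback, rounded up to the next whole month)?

Current payment = 127,200 × 6.2%/12 / (1 − (1+0.0051667)^−60) = $2,470.98.
Refinanced payment = 100,936.44 × 0.0039167 / (1 − (1+0.0039167)^−60) = $1,890.95.
Monthly savings = $2,470.98 − $1,890.95 = $580.03.
Break-even = $2,450.00 / $580.03 = 4.22 → 5 months.

5 months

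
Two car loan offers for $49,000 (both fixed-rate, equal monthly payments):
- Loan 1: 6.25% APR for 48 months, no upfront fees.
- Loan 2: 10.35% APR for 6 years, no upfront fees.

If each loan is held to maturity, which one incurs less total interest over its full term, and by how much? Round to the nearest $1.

Loan 1: monthly rate = 6.25%/12 = 0.0052083; payment = 49,000 × 0.0052083 / (1 − (1+0.0052083)^−48) = $1,156.39.
Total interest on Loan 1 = 48 × $1,156.39 − $49,000 = $6,506.72.
Loan 2: monthly rate = 10.35%/12 = 0.0086250; payment = 49,000 × 0.0086250 / (1 − (1+0.0086250)^−72) = $916.44.
Total interest on Loan 2 = 72 × $916.44 − $49,000 = $16,983.68.
Loan 1 is lower by $10,476.96.

Loan 1 by $10,477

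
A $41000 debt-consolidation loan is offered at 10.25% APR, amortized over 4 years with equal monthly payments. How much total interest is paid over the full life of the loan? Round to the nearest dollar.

$9,150

Monthly rate = 10.25%/12 = 0.0085417; payment = 41,000 × 0.0085417 / (1 − (1+0.0085417)^−48) = $1,044.80.
Total paid = 48 × $1,044.80 = $50,150.40; interest = $50,150.40 − $41,000 = $9,150.40.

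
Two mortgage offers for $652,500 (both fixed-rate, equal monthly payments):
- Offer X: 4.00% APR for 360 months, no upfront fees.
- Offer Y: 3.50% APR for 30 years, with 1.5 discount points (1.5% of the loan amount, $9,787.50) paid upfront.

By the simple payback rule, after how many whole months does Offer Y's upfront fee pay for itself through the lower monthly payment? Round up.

53 months

Offer X: at 4.00% the monthly rate is 0.0033333, so the payment is 652,500 × 0.0033333 / (1 − 1.0033333^−360) = $3,115.13.
Offer Y: at 3.50% the monthly rate is 0.0029167, so the payment is 652,500 × 0.0029167 / (1 − 1.0029167^−360) = $2,930.02.
Monthly savings = $3,115.13 − $2,930.02 = $185.11.
Break-even = $9,787.50 / $185.11 = 52.87 → 53 months.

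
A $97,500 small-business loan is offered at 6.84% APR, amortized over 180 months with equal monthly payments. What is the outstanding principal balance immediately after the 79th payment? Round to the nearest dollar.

With monthly rate i = 6.84%/12 = 0.0057000, the balance after k of n payments is P · [(1+i)^n − (1+i)^k] / [(1+i)^n − 1].
(1+0.0057000)^180 = 2.78176874 and (1+0.0057000)^79 = 1.56677834, so the balance is 97,500 × (2.78176874 − 1.56677834) / (2.78176874 − 1) = $66,485.38.

$66,485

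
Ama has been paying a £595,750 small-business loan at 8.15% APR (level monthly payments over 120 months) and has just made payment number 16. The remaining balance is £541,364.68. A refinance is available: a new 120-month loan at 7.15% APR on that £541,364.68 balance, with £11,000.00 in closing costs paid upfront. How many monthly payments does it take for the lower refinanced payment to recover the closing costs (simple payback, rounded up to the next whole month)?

12 months

Current payment = 595,750 × 8.15%/12 / (1 − (1+0.0067917)^−120) = £7,275.40.
Refinanced payment = 541,364.68 × 0.0059583 / (1 − (1+0.0059583)^−120) = £6,327.63.
Monthly savings = £7,275.40 − £6,327.63 = £947.77.
Break-even = £11,000.00 / £947.77 = 11.61 → 12 months.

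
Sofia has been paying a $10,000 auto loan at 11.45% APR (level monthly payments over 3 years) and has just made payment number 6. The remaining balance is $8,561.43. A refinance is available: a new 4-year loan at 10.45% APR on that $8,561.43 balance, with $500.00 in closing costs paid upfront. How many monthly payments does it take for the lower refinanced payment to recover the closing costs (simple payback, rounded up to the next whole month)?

Current payment = 10,000 × 11.45%/12 / (1 − (1+0.0095417)^−36) = $329.52.
Refinanced payment = 8,561.43 × 0.0087083 / (1 − (1+0.0087083)^−48) = $218.99.
Monthly savings = $329.52 − $218.99 = $110.53.
Break-even = $500.00 / $110.53 = 4.52 → 5 months.

5 months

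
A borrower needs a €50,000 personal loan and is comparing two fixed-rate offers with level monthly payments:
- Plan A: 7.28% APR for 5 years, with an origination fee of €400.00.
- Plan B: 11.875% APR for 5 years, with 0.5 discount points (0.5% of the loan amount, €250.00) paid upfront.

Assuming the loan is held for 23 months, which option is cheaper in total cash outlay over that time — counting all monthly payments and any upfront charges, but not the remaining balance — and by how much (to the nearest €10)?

Plan A: monthly rate = 7.28%/12 = 0.0060667; payment = 50,000 × 0.0060667 / (1 − (1+0.0060667)^−60) = €996.68.
Plan B: at 11.875% the monthly rate is 0.0098958, so the payment is 50,000 × 0.0098958 / (1 − 1.0098958^−60) = €1,109.07.
Over 23 months: Plan A costs 23 × €996.68 + €400.00 = €23,323.64; Plan B costs 23 × €1,109.07 + €250.00 = €25,758.61.
Plan A is cheaper by €25,758.61 − €23,323.64 = €2,434.97.

Plan A by €2,430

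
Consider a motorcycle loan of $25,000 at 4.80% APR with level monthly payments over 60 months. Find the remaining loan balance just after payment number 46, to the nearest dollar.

With monthly rate i = 4.8%/12 = 0.0040000, the balance after k of n payments is P · [(1+i)^n − (1+i)^k] / [(1+i)^n − 1].
(1+0.0040000)^60 = 1.27064072 and (1+0.0040000)^46 = 1.20157474, so the balance is 25,000 × (1.27064072 − 1.20157474) / (1.27064072 − 1) = $6,379.86.

$6,380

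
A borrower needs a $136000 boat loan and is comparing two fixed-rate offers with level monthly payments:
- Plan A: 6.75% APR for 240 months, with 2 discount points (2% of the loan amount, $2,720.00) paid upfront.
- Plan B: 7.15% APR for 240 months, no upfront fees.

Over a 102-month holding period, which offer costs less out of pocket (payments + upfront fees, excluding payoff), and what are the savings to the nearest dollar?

Plan A by $604

Plan A: monthly rate = 6.75%/12 = 0.0056250; payment = 136,000 × 0.0056250 / (1 − (1+0.0056250)^−240) = $1,034.10.
Plan B: monthly rate = 7.15%/12 = 0.0059583; payment = 136,000 × 0.0059583 / (1 − (1+0.0059583)^−240) = $1,066.69.
Over 102 months: Plan A costs 102 × $1,034.10 + $2,720.00 = $108,198.20; Plan B costs 102 × $1,066.69 = $108,802.38.
Plan A is cheaper by $108,802.38 − $108,198.20 = $604.18.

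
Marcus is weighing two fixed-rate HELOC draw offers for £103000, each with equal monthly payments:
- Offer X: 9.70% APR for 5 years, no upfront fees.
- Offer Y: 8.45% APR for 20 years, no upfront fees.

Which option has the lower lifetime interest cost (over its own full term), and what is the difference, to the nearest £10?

Offer X: monthly rate = 9.7%/12 = 0.0080833; payment = 103,000 × 0.0080833 / (1 − (1+0.0080833)^−60) = £2,173.27.
Total interest on Offer X = 60 × £2,173.27 − £103,000 = £27,396.20.
Offer Y: monthly rate = 8.45%/12 = 0.0070417; payment = 103,000 × 0.0070417 / (1 − (1+0.0070417)^−240) = £890.60.
Total interest on Offer Y = 240 × £890.60 − £103,000 = £110,744.00.
Offer X is lower by £83,347.80.

Offer X by £83,350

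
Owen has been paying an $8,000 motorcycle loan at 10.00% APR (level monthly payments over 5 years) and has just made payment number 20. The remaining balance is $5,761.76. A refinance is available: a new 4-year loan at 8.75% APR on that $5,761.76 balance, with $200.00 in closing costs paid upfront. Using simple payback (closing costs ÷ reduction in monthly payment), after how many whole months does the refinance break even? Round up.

Current payment = 8,000 × 10%/12 / (1 − (1+0.0083333)^−60) = $169.98.
Refinanced payment = 5,761.76 × 0.0072917 / (1 − (1+0.0072917)^−48) = $142.70.
Monthly savings = $169.98 − $142.70 = $27.28.
Break-even = $200.00 / $27.28 = 7.33 → 8 months.

8 months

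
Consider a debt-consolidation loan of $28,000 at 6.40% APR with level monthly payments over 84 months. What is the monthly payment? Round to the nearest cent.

$414.43

At 6.40% the monthly rate is 0.0053333, so the payment is 28,000 × 0.0053333 / (1 − 1.0053333^−84) = $414.43.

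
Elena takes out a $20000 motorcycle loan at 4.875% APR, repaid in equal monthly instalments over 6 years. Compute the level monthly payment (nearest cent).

$320.94

Monthly rate = 4.875%/12 = 0.0040625; payment = 20,000 × 0.0040625 / (1 − (1+0.0040625)^−72) = $320.94.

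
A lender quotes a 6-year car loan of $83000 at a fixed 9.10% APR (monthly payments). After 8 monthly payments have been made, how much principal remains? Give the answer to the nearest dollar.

$75,846

With monthly rate i = 9.1%/12 = 0.0075833, the balance after k of n payments is P · [(1+i)^n − (1+i)^k] / [(1+i)^n − 1].
(1+0.0075833)^72 = 1.72278154 and (1+0.0075833)^8 = 1.06230152, so the balance is 83,000 × (1.72278154 − 1.06230152) / (1.72278154 − 1) = $75,845.66.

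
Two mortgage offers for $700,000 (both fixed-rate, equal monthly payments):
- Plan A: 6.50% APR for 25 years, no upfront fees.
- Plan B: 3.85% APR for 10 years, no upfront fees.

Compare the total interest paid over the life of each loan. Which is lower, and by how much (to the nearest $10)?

Plan A: monthly rate = 6.5%/12 = 0.0054167; payment = 700,000 × 0.0054167 / (1 − (1+0.0054167)^−300) = $4,726.45.
Total interest on Plan A = 300 × $4,726.45 − $700,000 = $717,935.00.
Plan B: at 3.85% the monthly rate is 0.0032083, so the payment is 700,000 × 0.0032083 / (1 − 1.0032083^−120) = $7,037.36.
Total interest on Plan B = 120 × $7,037.36 − $700,000 = $144,483.20.
Plan B is lower by $573,451.80.

Plan B by $573,450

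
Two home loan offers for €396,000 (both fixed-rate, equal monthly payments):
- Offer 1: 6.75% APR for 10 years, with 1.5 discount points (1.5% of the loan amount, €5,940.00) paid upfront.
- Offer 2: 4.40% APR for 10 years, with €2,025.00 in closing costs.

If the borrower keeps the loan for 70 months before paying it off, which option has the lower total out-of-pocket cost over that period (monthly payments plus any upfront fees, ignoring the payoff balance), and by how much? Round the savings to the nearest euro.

Offer 1: monthly rate = 6.75%/12 = 0.0056250; payment = 396,000 × 0.0056250 / (1 − (1+0.0056250)^−120) = €4,547.03.
Offer 2: monthly rate = 4.4%/12 = 0.0036667; payment = 396,000 × 0.0036667 / (1 − (1+0.0036667)^−120) = €4,085.02.
Over 70 months: Offer 1 costs 70 × €4,547.03 + €5,940.00 = €324,232.10; Offer 2 costs 70 × €4,085.02 + €2,025.00 = €287,976.40.
Offer 2 is cheaper by €324,232.10 − €287,976.40 = €36,255.70.

Offer 2 by €36,256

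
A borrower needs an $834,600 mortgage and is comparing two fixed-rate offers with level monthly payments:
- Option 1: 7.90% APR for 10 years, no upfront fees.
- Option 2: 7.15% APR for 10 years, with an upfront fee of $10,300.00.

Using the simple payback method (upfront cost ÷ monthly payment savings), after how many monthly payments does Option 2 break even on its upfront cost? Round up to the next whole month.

Option 1: monthly rate = 7.9%/12 = 0.0065833; payment = 834,600 × 0.0065833 / (1 − (1+0.0065833)^−120) = $10,081.95.
Option 2: monthly rate = 7.15%/12 = 0.0059583; payment = 834,600 × 0.0059583 / (1 − (1+0.0059583)^−120) = $9,755.06.
Monthly savings = $10,081.95 − $9,755.06 = $326.89.
Break-even = $10,300.00 / $326.89 = 31.51 → 32 months.

32 months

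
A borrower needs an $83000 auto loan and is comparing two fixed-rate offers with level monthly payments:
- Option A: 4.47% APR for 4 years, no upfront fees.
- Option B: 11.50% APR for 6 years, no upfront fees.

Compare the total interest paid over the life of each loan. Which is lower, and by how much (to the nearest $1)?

Option A by $24,489

Option A: monthly rate = 4.47%/12 = 0.0037250; payment = 83,000 × 0.0037250 / (1 − (1+0.0037250)^−48) = $1,891.57.
Total interest on Option A = 48 × $1,891.57 − $83,000 = $7,795.36.
Option B: monthly rate = 11.5%/12 = 0.0095833; payment = 83,000 × 0.0095833 / (1 − (1+0.0095833)^−72) = $1,601.17.
Total interest on Option B = 72 × $1,601.17 − $83,000 = $32,284.24.
Option A is lower by $24,488.88.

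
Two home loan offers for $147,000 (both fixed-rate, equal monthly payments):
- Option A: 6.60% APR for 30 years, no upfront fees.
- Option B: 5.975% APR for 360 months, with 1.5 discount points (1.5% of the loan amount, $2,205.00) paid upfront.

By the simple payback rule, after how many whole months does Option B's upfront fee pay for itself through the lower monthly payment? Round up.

Option A: monthly rate = 6.6%/12 = 0.0055000; payment = 147,000 × 0.0055000 / (1 − (1+0.0055000)^−360) = $938.83.
Option B: at 5.975% the monthly rate is 0.0049792, so the payment is 147,000 × 0.0049792 / (1 − 1.0049792^−360) = $878.98.
Monthly savings = $938.83 − $878.98 = $59.85.
Break-even = $2,205.00 / $59.85 = 36.84 → 37 months.

37 months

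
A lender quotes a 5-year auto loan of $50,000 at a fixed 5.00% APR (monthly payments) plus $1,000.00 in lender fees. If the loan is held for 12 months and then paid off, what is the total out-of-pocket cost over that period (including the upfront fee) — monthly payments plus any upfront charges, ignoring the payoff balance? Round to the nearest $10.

$12,320

Monthly rate = 5%/12 = 0.0041667; payment = 50,000 × 0.0041667 / (1 − (1+0.0041667)^−60) = $943.56.
Total outlay = 12 × $943.56 + $1,000.00 = $12,322.72.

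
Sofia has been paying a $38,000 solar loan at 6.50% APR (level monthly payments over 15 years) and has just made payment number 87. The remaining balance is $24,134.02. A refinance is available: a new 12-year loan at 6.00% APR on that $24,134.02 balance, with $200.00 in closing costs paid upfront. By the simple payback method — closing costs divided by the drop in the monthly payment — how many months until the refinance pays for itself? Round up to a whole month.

Current payment = 38,000 × 6.5%/12 / (1 − (1+0.0054167)^−180) = $331.02.
Refinanced payment = 24,134.02 × 0.0050000 / (1 − (1+0.0050000)^−144) = $235.51.
Monthly savings = $331.02 − $235.51 = $95.51.
Break-even = $200.00 / $95.51 = 2.09 → 3 months.

3 months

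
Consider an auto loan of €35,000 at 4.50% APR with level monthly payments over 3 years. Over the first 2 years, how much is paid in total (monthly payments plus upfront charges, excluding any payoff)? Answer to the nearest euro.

At 4.50% the monthly rate is 0.0037500, so the payment is 35,000 × 0.0037500 / (1 − 1.0037500^−36) = €1,041.14.
Total outlay = 24 × €1,041.14 = €24,987.36.

€24,987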